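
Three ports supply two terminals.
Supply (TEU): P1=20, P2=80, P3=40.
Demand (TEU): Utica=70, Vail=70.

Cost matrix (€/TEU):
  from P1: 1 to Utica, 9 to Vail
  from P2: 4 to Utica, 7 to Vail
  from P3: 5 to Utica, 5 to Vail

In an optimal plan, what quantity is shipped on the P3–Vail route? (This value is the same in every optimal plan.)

Solving gives:
  P1–Utica: 20 × €1 = €20
  P2–Utica: 50 × €4 = €200
  P2–Vail: 30 × €7 = €210
  P3–Vail: 40 × €5 = €200
Total cost = €630.
So P3→Vail carries 40 TEU.

40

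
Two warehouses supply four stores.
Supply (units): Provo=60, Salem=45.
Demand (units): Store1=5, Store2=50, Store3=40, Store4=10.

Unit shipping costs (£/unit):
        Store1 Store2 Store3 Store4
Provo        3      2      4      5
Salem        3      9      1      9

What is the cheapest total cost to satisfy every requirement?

Optimal allocation:
  Provo->Store2: 50 × £2 = £100
  Provo->Store4: 10 × £5 = £50
  Salem->Store1: 5 × £3 = £15
  Salem->Store3: 40 × £1 = £40
Total = 100 + 50 + 15 + 40 = £205.

205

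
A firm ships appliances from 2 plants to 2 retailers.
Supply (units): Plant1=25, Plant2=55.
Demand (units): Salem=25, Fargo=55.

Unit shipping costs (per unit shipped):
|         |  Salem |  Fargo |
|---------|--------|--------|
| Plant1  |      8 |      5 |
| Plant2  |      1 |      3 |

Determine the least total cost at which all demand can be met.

An optimal shipping plan:
  Plant1->Fargo: 25 × 5 = 125
  Plant2->Salem: 25 × 1 = 25
  Plant2->Fargo: 30 × 3 = 90
Total = 125 + 25 + 90 = 240.

240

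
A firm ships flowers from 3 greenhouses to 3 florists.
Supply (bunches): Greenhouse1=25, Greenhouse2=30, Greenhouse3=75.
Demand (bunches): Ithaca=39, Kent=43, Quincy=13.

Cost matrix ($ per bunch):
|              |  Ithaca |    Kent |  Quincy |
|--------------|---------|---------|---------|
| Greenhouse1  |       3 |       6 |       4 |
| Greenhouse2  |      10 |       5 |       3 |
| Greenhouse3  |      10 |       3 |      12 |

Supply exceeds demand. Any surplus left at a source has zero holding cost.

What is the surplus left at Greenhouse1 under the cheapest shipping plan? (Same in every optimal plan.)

0

An optimal plan:
  Greenhouse1->Ithaca: 25 × $3 = $75
  Greenhouse2->Ithaca: 14 × $10 = $140
  Greenhouse2->Quincy: 13 × $3 = $39
  Greenhouse3->Kent: 43 × $3 = $129
Total cost = $383.
Greenhouse1 ships 25 of its 25, leaving 0.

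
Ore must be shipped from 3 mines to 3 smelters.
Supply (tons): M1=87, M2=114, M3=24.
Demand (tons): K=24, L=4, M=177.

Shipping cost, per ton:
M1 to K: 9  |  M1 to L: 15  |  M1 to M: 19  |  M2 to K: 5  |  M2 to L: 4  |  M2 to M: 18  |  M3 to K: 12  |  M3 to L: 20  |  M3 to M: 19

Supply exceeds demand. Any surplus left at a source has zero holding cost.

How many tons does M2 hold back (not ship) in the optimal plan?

Minimum-cost shipments:
  M1–M: 67 × 19 = 1273
  M2–K: 24 × 5 = 120
  M2–L: 4 × 4 = 16
  M2–M: 86 × 18 = 1548
  M3–M: 24 × 19 = 456
Total cost = 3413.
M2 ships 114 of its 114, leaving 0.

0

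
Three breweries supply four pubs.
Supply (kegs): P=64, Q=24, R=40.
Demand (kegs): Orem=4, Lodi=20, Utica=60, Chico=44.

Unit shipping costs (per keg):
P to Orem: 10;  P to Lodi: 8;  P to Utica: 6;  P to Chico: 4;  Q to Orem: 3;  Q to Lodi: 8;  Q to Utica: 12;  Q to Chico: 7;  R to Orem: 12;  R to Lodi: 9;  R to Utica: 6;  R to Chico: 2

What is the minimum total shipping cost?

628

A cheapest plan:
  P->Utica: 60 kegs
  P->Chico: 4 kegs
  Q->Orem: 4 kegs
  Q->Lodi: 20 kegs
  R->Chico: 40 kegs
Total cost = 628.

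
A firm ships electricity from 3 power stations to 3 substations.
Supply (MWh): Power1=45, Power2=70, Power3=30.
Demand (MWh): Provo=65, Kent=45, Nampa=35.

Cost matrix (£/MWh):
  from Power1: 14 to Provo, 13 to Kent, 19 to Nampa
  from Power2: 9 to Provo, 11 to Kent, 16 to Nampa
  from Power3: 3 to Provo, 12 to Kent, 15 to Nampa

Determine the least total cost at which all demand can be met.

1550

One minimum-cost allocation:
  Power1 to Kent: 45 × £13 = £585
  Power2 to Provo: 35 × £9 = £315
  Power2 to Nampa: 35 × £16 = £560
  Power3 to Provo: 30 × £3 = £90
Total = 585 + 315 + 560 + 90 = £1550.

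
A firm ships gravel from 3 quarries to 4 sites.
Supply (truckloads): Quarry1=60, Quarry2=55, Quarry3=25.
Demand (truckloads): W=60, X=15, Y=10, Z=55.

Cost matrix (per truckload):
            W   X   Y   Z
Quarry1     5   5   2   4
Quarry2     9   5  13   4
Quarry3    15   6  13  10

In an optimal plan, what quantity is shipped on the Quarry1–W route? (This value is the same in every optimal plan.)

50

The minimum-cost plan:
  Quarry1–W: 50 × 5 = 250
  Quarry1–Y: 10 × 2 = 20
  Quarry2–W: 10 × 9 = 90
  Quarry2–Z: 45 × 4 = 180
  Quarry3–X: 15 × 6 = 90
  Quarry3–Z: 10 × 10 = 100
Total cost = 730.
So Quarry1→W carries 50 truckloads.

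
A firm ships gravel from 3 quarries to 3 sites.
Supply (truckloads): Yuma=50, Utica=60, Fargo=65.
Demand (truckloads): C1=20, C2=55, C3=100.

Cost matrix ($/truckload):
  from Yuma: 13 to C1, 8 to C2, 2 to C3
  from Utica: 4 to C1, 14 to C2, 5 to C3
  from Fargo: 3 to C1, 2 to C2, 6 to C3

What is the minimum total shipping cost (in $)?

530

A cheapest plan:
  Yuma->C3: 50 × $2 = $100
  Utica->C1: 10 × $4 = $40
  Utica->C3: 50 × $5 = $250
  Fargo->C1: 10 × $3 = $30
  Fargo->C2: 55 × $2 = $110
Total = 100 + 40 + 250 + 30 + 110 = $530.
(Supply check: Yuma ships 50; Utica ships 60; Fargo ships 65.)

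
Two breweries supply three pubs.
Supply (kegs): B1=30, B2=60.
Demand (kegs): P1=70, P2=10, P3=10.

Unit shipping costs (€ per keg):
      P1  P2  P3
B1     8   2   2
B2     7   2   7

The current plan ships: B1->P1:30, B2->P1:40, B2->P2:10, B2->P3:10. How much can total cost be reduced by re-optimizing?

70

Current plan cost = 30·8 + 40·7 + 10·2 + 10·7 = €610.
Optimal plan:
  B1->P1: 10 × €8 = €80
  B1->P2: 10 × €2 = €20
  B1->P3: 10 × €2 = €20
  B2->P1: 60 × €7 = €420
Optimal cost = €540.
Saving = 610 − 540 = €70.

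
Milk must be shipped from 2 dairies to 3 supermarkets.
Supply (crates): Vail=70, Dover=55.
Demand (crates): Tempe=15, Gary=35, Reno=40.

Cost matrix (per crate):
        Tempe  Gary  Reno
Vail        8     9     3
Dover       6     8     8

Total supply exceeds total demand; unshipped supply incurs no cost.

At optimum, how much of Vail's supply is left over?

30

Minimum-cost shipments:
  Vail–Reno: 40 × 3 = 120
  Dover–Tempe: 15 × 6 = 90
  Dover–Gary: 35 × 8 = 280
Total cost = 490.
Vail ships 40 of its 70, leaving 30.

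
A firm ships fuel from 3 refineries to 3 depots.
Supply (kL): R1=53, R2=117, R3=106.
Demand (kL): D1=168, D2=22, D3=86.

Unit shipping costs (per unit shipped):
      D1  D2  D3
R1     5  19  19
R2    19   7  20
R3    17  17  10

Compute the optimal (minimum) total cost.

Optimal allocation:
  R1–D1: 53 × 5 = 265
  R2–D1: 95 × 19 = 1805
  R2–D2: 22 × 7 = 154
  R3–D1: 20 × 17 = 340
  R3–D3: 86 × 10 = 860
Total = 265 + 1805 + 154 + 340 + 860 = 3424.

3424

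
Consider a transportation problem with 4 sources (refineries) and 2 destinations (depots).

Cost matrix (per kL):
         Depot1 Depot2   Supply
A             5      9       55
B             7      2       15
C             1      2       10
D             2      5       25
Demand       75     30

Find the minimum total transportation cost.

A cheapest plan:
  A–Depot1: 55 × 5 = 275
  B–Depot2: 15 × 2 = 30
  C–Depot2: 10 × 2 = 20
  D–Depot1: 20 × 2 = 40
  D–Depot2: 5 × 5 = 25
Total = 275 + 30 + 20 + 40 + 25 = 390.

390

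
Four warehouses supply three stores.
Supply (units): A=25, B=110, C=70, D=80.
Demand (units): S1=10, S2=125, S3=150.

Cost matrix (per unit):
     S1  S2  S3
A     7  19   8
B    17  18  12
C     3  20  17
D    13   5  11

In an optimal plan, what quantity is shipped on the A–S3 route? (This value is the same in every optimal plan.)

25

Optimal shipments:
  A→S3: 25 × 8 = 200
  B→S3: 110 × 12 = 1320
  C→S1: 10 × 3 = 30
  C→S2: 45 × 20 = 900
  C→S3: 15 × 17 = 255
  D→S2: 80 × 5 = 400
Total cost = 3105.
So A→S3 carries 25 units.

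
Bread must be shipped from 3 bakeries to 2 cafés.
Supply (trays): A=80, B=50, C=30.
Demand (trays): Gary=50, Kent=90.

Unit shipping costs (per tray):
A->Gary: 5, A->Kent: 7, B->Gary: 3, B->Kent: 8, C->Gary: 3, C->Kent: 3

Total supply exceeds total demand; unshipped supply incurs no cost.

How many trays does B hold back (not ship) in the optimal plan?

Minimum-cost shipments:
  A to Kent: 60 trays
  B to Gary: 50 trays
  C to Kent: 30 trays
Total cost = 660.
B ships 50 of its 50, leaving 0.

0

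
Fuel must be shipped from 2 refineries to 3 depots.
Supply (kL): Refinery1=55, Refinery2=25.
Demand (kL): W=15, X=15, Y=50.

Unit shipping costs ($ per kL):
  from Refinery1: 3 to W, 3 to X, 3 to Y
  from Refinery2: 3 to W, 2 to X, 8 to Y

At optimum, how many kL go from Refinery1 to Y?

Optimal shipments:
  Refinery1->W: 5 × $3 = $15
  Refinery1->Y: 50 × $3 = $150
  Refinery2->W: 10 × $3 = $30
  Refinery2->X: 15 × $2 = $30
Total cost = $225.
So Refinery1→Y carries 50 kL.

50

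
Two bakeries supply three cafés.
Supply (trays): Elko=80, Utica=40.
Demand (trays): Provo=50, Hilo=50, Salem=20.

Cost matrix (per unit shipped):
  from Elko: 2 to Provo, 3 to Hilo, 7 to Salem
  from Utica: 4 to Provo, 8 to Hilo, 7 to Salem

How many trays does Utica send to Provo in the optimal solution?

The minimum-cost plan:
  Elko->Provo: 30 × 2 = 60
  Elko->Hilo: 50 × 3 = 150
  Utica->Provo: 20 × 4 = 80
  Utica->Salem: 20 × 7 = 140
Total cost = 430.
So Utica→Provo carries 20 trays.

20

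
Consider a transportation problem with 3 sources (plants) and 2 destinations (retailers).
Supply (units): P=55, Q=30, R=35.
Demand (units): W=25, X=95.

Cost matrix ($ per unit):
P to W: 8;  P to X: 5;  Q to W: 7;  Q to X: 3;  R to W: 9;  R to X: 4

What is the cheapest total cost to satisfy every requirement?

580

An optimal shipping plan:
  P->W: 25 × $8 = $200
  P->X: 30 × $5 = $150
  Q->X: 30 × $3 = $90
  R->X: 35 × $4 = $140
Total = 200 + 150 + 90 + 140 = $580.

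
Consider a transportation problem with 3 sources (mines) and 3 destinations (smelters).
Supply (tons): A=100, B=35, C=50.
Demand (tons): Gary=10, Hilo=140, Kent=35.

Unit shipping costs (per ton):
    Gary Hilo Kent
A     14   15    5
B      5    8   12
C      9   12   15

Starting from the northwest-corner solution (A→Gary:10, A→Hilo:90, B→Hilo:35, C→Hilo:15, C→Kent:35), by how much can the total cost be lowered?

Current plan cost = 10·14 + 90·15 + 35·8 + 15·12 + 35·15 = 2475.
Optimal plan:
  A to Hilo: 65 × 15 = 975
  A to Kent: 35 × 5 = 175
  B to Hilo: 35 × 8 = 280
  C to Gary: 10 × 9 = 90
  C to Hilo: 40 × 12 = 480
Optimal cost = 2000.
Saving = 2475 − 2000 = 475.

475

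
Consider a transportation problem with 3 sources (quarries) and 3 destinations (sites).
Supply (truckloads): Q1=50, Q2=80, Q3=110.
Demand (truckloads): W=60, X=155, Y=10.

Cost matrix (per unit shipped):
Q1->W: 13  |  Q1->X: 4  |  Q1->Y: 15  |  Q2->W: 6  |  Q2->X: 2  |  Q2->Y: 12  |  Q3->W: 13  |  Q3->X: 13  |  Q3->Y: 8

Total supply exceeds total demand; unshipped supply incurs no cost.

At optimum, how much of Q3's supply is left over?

15

Minimum-cost shipments:
  Q1–X: 50 × 4 = 200
  Q2–X: 80 × 2 = 160
  Q3–W: 60 × 13 = 780
  Q3–X: 25 × 13 = 325
  Q3–Y: 10 × 8 = 80
Total cost = 1545.
Q3 ships 95 of its 110, leaving 15.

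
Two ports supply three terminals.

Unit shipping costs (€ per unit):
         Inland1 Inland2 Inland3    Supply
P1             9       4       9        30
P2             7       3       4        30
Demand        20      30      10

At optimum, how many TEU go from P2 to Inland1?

Solving gives:
  P1->Inland2: 30 × €4 = €120
  P2->Inland1: 20 × €7 = €140
  P2->Inland3: 10 × €4 = €40
Total cost = €300.
So P2→Inland1 carries 20 TEU.

20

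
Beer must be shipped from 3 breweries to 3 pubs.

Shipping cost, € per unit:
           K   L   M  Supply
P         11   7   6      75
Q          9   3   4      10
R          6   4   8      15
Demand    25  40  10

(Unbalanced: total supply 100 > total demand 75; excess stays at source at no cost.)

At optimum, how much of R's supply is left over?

Minimum-cost shipments:
  P–K: 10 × €11 = €110
  P–L: 30 × €7 = €210
  P–M: 10 × €6 = €60
  Q–L: 10 × €3 = €30
  R–K: 15 × €6 = €90
Total cost = €500.
R ships 15 of its 15, leaving 0.

0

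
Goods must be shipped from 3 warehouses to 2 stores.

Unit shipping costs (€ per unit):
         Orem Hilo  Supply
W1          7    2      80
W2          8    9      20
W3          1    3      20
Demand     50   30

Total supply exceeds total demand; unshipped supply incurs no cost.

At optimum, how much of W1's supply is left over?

Minimum-cost shipments:
  W1->Orem: 30 × €7 = €210
  W1->Hilo: 30 × €2 = €60
  W3->Orem: 20 × €1 = €20
Total cost = €290.
W1 ships 60 of its 80, leaving 20.

20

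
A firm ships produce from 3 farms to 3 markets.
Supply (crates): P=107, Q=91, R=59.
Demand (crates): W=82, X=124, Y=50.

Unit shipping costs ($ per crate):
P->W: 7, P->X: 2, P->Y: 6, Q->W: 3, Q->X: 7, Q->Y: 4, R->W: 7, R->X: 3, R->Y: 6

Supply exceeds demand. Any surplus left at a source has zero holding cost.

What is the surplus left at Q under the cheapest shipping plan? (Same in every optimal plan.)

0

An optimal plan:
  P to X: 107 × $2 = $214
  Q to W: 82 × $3 = $246
  Q to Y: 9 × $4 = $36
  R to X: 17 × $3 = $51
  R to Y: 41 × $6 = $246
Total cost = $793.
Q ships 91 of its 91, leaving 0.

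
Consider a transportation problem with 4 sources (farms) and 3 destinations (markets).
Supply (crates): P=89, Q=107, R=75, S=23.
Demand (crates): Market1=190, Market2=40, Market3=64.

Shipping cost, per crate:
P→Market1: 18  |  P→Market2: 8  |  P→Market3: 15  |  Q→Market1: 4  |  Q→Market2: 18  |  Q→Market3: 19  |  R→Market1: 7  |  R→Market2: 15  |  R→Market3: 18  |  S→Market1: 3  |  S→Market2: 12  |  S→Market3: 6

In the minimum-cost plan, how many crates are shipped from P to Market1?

Optimal shipments:
  P–Market2: 40 × 8 = 320
  P–Market3: 49 × 15 = 735
  Q–Market1: 107 × 4 = 428
  R–Market1: 75 × 7 = 525
  S–Market1: 8 × 3 = 24
  S–Market3: 15 × 6 = 90
Total cost = 2122.
The route P→Market1 is not used.

0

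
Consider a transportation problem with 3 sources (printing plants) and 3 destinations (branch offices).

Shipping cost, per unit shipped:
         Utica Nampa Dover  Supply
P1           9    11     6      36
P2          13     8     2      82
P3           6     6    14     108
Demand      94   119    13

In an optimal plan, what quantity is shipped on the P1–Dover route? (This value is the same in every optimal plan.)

Optimal shipments:
  P1→Utica: 36 × 9 = 324
  P2→Nampa: 69 × 8 = 552
  P2→Dover: 13 × 2 = 26
  P3→Utica: 58 × 6 = 348
  P3→Nampa: 50 × 6 = 300
Total cost = 1550.
The route P1→Dover is not used.

0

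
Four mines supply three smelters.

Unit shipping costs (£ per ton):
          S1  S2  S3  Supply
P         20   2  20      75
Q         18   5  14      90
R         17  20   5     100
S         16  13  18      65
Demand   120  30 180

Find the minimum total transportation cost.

One minimum-cost allocation:
  P→S1: 45 × £20 = £900
  P→S2: 30 × £2 = £60
  Q→S1: 10 × £18 = £180
  Q→S3: 80 × £14 = £1120
  R→S3: 100 × £5 = £500
  S→S1: 65 × £16 = £1040
Total = 900 + 60 + 180 + 1120 + 500 + 1040 = £3800.
(Supply check: P ships 75; Q ships 90; R ships 100; S ships 65.)

3800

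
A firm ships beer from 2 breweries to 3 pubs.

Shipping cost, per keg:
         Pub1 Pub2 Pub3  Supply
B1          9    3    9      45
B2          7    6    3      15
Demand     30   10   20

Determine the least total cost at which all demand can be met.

Optimal allocation:
  B1 to Pub1: 30 × 9 = 270
  B1 to Pub2: 10 × 3 = 30
  B1 to Pub3: 5 × 9 = 45
  B2 to Pub3: 15 × 3 = 45
Total = 270 + 30 + 45 + 45 = 390.
(Supply check: B1 ships 45; B2 ships 15.)

390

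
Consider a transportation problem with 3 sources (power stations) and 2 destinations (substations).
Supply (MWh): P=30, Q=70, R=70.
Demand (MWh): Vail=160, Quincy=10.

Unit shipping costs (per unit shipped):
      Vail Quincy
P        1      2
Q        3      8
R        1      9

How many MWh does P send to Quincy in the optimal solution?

Optimal shipments:
  P→Vail: 20 × 1 = 20
  P→Quincy: 10 × 2 = 20
  Q→Vail: 70 × 3 = 210
  R→Vail: 70 × 1 = 70
Total cost = 320.
So P→Quincy carries 10 MWh.

10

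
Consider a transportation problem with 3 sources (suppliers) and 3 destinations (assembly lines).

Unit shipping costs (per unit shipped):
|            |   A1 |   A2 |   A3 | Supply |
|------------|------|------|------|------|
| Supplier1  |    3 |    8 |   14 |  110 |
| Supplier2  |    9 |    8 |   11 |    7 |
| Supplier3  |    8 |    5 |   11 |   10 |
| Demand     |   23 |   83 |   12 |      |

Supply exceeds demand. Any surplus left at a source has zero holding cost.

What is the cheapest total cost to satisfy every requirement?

850

One minimum-cost allocation:
  Supplier1->A1: 23 batches
  Supplier1->A2: 78 batches
  Supplier2->A3: 7 batches
  Supplier3->A2: 5 batches
  Supplier3->A3: 5 batches
Total cost = 850.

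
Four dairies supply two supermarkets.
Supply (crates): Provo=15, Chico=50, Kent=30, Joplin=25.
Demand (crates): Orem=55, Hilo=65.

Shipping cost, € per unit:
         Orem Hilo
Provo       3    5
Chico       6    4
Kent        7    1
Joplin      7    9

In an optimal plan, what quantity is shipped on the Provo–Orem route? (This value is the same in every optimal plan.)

The minimum-cost plan:
  Provo→Orem: 15 × €3 = €45
  Chico→Orem: 15 × €6 = €90
  Chico→Hilo: 35 × €4 = €140
  Kent→Hilo: 30 × €1 = €30
  Joplin→Orem: 25 × €7 = €175
Total cost = €480.
So Provo→Orem carries 15 crates.

15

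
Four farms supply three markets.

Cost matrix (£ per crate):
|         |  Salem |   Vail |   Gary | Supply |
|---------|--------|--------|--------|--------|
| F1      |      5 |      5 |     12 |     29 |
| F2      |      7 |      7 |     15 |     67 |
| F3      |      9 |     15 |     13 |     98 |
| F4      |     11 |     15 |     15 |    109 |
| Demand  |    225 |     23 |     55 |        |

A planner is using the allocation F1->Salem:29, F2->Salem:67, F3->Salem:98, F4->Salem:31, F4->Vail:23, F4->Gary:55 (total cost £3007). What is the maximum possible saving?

92

Current plan cost = 29·5 + 67·7 + 98·9 + 31·11 + 23·15 + 55·15 = £3007.
Optimal plan:
  F1->Salem: 6 × £5 = £30
  F1->Vail: 23 × £5 = £115
  F2->Salem: 67 × £7 = £469
  F3->Salem: 98 × £9 = £882
  F4->Salem: 54 × £11 = £594
  F4->Gary: 55 × £15 = £825
Optimal cost = £2915.
Saving = 3007 − 2915 = £92.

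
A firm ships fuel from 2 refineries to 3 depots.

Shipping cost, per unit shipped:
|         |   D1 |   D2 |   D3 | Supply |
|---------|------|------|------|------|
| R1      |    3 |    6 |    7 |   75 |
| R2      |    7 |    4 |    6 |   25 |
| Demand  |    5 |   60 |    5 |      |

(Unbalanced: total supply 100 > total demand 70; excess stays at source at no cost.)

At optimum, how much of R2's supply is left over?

0

An optimal plan:
  R1–D1: 5 × 3 = 15
  R1–D2: 35 × 6 = 210
  R1–D3: 5 × 7 = 35
  R2–D2: 25 × 4 = 100
Total cost = 360.
R2 ships 25 of its 25, leaving 0.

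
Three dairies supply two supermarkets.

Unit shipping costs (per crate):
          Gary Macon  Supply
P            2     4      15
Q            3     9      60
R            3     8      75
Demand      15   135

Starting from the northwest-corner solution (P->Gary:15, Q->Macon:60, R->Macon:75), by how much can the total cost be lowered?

60

Current plan cost = 15·2 + 60·9 + 75·8 = 1170.
Optimal plan:
  P->Macon: 15 × 4 = 60
  Q->Gary: 15 × 3 = 45
  Q->Macon: 45 × 9 = 405
  R->Macon: 75 × 8 = 600
Optimal cost = 1110.
Saving = 1170 − 1110 = 60.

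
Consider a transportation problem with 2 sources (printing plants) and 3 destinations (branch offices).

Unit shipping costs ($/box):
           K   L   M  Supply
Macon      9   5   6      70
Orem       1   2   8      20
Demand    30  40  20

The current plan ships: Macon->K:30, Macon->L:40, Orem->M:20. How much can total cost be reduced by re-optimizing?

Current plan cost = 30·9 + 40·5 + 20·8 = $630.
Optimal plan:
  Macon–K: 10 × $9 = $90
  Macon–L: 40 × $5 = $200
  Macon–M: 20 × $6 = $120
  Orem–K: 20 × $1 = $20
Optimal cost = $430.
Saving = 630 − 430 = $200.

200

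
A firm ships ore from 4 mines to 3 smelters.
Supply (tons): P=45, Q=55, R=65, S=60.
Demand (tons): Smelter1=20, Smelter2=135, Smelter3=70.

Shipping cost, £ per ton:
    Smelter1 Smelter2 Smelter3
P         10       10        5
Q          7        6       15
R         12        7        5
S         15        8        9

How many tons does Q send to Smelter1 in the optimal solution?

The minimum-cost plan:
  P to Smelter3: 45 × £5 = £225
  Q to Smelter1: 20 × £7 = £140
  Q to Smelter2: 35 × £6 = £210
  R to Smelter2: 40 × £7 = £280
  R to Smelter3: 25 × £5 = £125
  S to Smelter2: 60 × £8 = £480
Total cost = £1460.
So Q→Smelter1 carries 20 tons.

20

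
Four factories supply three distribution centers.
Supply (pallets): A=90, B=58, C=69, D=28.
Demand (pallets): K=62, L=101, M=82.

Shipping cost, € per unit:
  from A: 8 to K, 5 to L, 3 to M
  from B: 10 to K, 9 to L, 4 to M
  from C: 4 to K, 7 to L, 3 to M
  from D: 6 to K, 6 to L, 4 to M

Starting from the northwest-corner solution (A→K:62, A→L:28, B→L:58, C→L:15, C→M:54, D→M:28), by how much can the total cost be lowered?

452

Current plan cost = 62·8 + 28·5 + 58·9 + 15·7 + 54·3 + 28·4 = €1537.
Optimal plan:
  A->L: 90 × €5 = €450
  B->M: 58 × €4 = €232
  C->K: 62 × €4 = €248
  C->M: 7 × €3 = €21
  D->L: 11 × €6 = €66
  D->M: 17 × €4 = €68
Optimal cost = €1085.
Saving = 1537 − 1085 = €452.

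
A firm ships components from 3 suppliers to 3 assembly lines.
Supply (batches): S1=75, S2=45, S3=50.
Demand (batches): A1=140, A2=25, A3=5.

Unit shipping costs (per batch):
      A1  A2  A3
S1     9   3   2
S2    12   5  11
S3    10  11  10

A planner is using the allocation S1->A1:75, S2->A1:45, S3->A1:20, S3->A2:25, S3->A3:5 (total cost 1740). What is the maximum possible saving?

Current plan cost = 75·9 + 45·12 + 20·10 + 25·11 + 5·10 = 1740.
Optimal plan:
  S1->A1: 70 × 9 = 630
  S1->A3: 5 × 2 = 10
  S2->A1: 20 × 12 = 240
  S2->A2: 25 × 5 = 125
  S3->A1: 50 × 10 = 500
Optimal cost = 1505.
Saving = 1740 − 1505 = 235.

235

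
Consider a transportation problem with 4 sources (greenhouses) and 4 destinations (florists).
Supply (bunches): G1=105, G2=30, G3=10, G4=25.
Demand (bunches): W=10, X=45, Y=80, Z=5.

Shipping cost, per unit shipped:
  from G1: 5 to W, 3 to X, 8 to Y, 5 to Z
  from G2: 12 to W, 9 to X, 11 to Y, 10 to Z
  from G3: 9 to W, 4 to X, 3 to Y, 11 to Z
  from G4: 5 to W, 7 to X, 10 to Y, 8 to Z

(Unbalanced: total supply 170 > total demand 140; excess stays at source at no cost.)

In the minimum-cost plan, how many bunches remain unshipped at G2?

An optimal plan:
  G1->X: 45 bunches
  G1->Y: 55 bunches
  G1->Z: 5 bunches
  G3->Y: 10 bunches
  G4->W: 10 bunches
  G4->Y: 15 bunches
Total cost = 830.
G2 ships 0 of its 30, leaving 30.

30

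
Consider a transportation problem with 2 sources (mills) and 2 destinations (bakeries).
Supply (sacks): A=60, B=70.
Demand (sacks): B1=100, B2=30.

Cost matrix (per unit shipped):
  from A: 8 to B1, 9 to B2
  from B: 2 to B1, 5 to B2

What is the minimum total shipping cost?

650

An optimal shipping plan:
  A→B1: 30 × 8 = 240
  A→B2: 30 × 9 = 270
  B→B1: 70 × 2 = 140
Total = 240 + 270 + 140 = 650.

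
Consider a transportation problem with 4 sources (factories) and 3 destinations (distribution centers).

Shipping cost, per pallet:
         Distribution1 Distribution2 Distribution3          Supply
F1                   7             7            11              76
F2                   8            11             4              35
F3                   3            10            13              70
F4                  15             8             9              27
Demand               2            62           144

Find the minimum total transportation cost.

Optimal allocation:
  F1->Distribution2: 62 × 7 = 434
  F1->Distribution3: 14 × 11 = 154
  F2->Distribution3: 35 × 4 = 140
  F3->Distribution1: 2 × 3 = 6
  F3->Distribution3: 68 × 13 = 884
  F4->Distribution3: 27 × 9 = 243
Total = 434 + 154 + 140 + 6 + 884 + 243 = 1861.

1861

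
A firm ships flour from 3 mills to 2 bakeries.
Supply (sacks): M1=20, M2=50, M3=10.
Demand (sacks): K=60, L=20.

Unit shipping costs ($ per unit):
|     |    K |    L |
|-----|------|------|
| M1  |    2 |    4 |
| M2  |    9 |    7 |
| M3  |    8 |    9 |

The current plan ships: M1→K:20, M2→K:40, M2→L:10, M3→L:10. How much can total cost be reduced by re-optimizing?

Current plan cost = 20·2 + 40·9 + 10·7 + 10·9 = $560.
Optimal plan:
  M1–K: 20 × $2 = $40
  M2–K: 30 × $9 = $270
  M2–L: 20 × $7 = $140
  M3–K: 10 × $8 = $80
Optimal cost = $530.
Saving = 560 − 530 = $30.

30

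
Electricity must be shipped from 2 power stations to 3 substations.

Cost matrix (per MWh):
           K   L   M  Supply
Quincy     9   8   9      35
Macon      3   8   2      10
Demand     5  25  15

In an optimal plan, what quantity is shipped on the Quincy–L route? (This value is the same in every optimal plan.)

Optimal shipments:
  Quincy to K: 5 × 9 = 45
  Quincy to L: 25 × 8 = 200
  Quincy to M: 5 × 9 = 45
  Macon to M: 10 × 2 = 20
Total cost = 310.
So Quincy→L carries 25 MWh.

25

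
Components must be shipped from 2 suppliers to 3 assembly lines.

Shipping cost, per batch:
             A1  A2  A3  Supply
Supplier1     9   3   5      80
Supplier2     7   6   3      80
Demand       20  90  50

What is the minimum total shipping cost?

590

A cheapest plan:
  Supplier1->A2: 80 × 3 = 240
  Supplier2->A1: 20 × 7 = 140
  Supplier2->A2: 10 × 6 = 60
  Supplier2->A3: 50 × 3 = 150
Total = 240 + 140 + 60 + 150 = 590.
(Supply check: Supplier1 ships 80; Supplier2 ships 80.)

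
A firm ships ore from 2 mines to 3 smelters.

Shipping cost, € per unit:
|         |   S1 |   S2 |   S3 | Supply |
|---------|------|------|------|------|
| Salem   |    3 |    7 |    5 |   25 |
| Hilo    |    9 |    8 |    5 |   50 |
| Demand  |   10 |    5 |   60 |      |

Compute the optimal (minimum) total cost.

365

A cheapest plan:
  Salem->S1: 10 × €3 = €30
  Salem->S2: 5 × €7 = €35
  Salem->S3: 10 × €5 = €50
  Hilo->S3: 50 × €5 = €250
Total = 30 + 35 + 50 + 250 = €365.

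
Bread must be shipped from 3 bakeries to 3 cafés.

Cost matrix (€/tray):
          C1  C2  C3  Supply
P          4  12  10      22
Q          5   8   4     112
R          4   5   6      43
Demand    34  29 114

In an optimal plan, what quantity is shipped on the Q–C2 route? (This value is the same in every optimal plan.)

Optimal shipments:
  P–C1: 22 × €4 = €88
  Q–C3: 112 × €4 = €448
  R–C1: 12 × €4 = €48
  R–C2: 29 × €5 = €145
  R–C3: 2 × €6 = €12
Total cost = €741.
The route Q→C2 is not used.

0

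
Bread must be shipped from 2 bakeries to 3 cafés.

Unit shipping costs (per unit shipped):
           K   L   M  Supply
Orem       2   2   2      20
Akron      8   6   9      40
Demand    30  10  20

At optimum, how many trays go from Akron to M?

Optimal shipments:
  Orem to M: 20 trays
  Akron to K: 30 trays
  Akron to L: 10 trays
Total cost = 340.
The route Akron→M is not used.

0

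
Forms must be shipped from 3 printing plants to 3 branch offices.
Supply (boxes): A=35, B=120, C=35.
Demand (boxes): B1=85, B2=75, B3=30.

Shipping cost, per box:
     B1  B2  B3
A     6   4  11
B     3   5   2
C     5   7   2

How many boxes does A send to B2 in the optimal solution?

35

Optimal shipments:
  A–B2: 35 × 4 = 140
  B–B1: 80 × 3 = 240
  B–B2: 40 × 5 = 200
  C–B1: 5 × 5 = 25
  C–B3: 30 × 2 = 60
Total cost = 665.
So A→B2 carries 35 boxes.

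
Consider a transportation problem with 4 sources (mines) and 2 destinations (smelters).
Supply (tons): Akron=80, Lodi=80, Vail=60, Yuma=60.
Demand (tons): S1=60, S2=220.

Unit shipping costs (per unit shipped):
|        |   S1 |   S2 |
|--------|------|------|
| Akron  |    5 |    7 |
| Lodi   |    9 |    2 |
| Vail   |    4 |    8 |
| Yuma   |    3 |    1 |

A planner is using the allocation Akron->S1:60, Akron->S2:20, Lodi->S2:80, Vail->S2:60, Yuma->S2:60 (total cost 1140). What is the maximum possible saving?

Current plan cost = 60·5 + 20·7 + 80·2 + 60·8 + 60·1 = 1140.
Optimal plan:
  Akron→S2: 80 tons
  Lodi→S2: 80 tons
  Vail→S1: 60 tons
  Yuma→S2: 60 tons
Optimal cost = 1020.
Saving = 1140 − 1020 = 120.

120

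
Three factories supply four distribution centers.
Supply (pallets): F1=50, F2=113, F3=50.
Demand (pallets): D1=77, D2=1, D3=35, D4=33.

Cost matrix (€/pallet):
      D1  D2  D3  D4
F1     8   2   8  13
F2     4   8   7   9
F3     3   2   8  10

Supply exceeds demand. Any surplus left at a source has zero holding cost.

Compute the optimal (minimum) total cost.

A cheapest plan:
  F1 to D2: 1 × €2 = €2
  F2 to D1: 27 × €4 = €108
  F2 to D3: 35 × €7 = €245
  F2 to D4: 33 × €9 = €297
  F3 to D1: 50 × €3 = €150
Total = 2 + 108 + 245 + 297 + 150 = €802.

802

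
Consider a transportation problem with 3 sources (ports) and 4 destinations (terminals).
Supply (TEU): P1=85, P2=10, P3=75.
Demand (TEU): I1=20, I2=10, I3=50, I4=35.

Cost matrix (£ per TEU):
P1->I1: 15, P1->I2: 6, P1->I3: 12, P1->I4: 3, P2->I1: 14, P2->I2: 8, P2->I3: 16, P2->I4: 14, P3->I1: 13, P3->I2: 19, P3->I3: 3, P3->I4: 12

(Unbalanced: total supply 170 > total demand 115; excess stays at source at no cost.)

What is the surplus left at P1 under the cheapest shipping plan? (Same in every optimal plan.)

Minimum-cost shipments:
  P1->I2: 10 TEU
  P1->I4: 35 TEU
  P3->I1: 20 TEU
  P3->I3: 50 TEU
Total cost = £575.
P1 ships 45 of its 85, leaving 40.

40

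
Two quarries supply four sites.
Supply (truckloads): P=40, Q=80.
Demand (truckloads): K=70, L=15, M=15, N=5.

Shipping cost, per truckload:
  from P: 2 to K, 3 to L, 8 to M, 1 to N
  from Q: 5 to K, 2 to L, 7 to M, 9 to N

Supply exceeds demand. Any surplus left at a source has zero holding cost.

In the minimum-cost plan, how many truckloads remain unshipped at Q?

15

Minimum-cost shipments:
  P→K: 35 × 2 = 70
  P→N: 5 × 1 = 5
  Q→K: 35 × 5 = 175
  Q→L: 15 × 2 = 30
  Q→M: 15 × 7 = 105
Total cost = 385.
Q ships 65 of its 80, leaving 15.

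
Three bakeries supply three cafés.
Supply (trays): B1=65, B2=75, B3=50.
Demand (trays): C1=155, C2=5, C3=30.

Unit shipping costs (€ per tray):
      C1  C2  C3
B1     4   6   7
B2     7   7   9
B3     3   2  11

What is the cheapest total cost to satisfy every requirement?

Optimal allocation:
  B1->C1: 65 × €4 = €260
  B2->C1: 45 × €7 = €315
  B2->C3: 30 × €9 = €270
  B3->C1: 45 × €3 = €135
  B3->C2: 5 × €2 = €10
Total = 260 + 315 + 270 + 135 + 10 = €990.

990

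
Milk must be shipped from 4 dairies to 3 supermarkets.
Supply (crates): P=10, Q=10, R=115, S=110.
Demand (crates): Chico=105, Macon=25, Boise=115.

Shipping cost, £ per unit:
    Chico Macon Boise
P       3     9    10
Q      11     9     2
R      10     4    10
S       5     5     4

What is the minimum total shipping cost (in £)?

1495

An optimal shipping plan:
  P–Chico: 10 × £3 = £30
  Q–Boise: 10 × £2 = £20
  R–Chico: 90 × £10 = £900
  R–Macon: 25 × £4 = £100
  S–Chico: 5 × £5 = £25
  S–Boise: 105 × £4 = £420
Total = 30 + 20 + 900 + 100 + 25 + 420 = £1495.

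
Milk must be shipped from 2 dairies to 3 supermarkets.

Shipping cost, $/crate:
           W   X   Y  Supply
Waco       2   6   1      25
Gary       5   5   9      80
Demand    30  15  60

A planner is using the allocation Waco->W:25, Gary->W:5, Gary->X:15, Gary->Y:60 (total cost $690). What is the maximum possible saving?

125

Current plan cost = 25·2 + 5·5 + 15·5 + 60·9 = $690.
Optimal plan:
  Waco→Y: 25 × $1 = $25
  Gary→W: 30 × $5 = $150
  Gary→X: 15 × $5 = $75
  Gary→Y: 35 × $9 = $315
Optimal cost = $565.
Saving = 690 − 565 = $125.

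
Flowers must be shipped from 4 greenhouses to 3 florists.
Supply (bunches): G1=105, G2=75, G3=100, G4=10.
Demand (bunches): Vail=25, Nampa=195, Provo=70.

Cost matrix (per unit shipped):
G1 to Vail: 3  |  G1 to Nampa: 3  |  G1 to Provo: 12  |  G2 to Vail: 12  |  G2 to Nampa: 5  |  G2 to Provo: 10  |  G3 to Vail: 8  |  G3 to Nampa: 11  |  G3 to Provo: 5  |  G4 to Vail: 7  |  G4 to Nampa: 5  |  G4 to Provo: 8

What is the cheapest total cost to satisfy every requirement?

1345

A cheapest plan:
  G1->Nampa: 105 bunches
  G2->Nampa: 75 bunches
  G3->Vail: 25 bunches
  G3->Nampa: 5 bunches
  G3->Provo: 70 bunches
  G4->Nampa: 10 bunches
Total cost = 1345.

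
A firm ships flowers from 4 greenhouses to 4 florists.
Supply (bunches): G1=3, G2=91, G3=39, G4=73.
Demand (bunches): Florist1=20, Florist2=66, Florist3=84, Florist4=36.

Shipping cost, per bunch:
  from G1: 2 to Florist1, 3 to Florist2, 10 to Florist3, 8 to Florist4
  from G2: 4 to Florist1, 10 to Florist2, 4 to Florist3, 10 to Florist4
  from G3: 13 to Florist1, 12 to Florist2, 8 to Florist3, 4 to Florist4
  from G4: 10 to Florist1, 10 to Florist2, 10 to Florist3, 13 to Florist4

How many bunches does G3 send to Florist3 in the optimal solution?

Optimal shipments:
  G1->Florist1: 3 bunches
  G2->Florist1: 10 bunches
  G2->Florist3: 81 bunches
  G3->Florist3: 3 bunches
  G3->Florist4: 36 bunches
  G4->Florist1: 7 bunches
  G4->Florist2: 66 bunches
Total cost = 1268.
So G3→Florist3 carries 3 bunches.

3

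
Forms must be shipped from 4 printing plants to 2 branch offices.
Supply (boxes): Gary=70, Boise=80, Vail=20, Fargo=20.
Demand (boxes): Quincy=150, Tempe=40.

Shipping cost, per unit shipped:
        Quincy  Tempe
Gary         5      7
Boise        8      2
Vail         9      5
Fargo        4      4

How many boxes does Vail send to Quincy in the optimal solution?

20

Solving gives:
  Gary–Quincy: 70 × 5 = 350
  Boise–Quincy: 40 × 8 = 320
  Boise–Tempe: 40 × 2 = 80
  Vail–Quincy: 20 × 9 = 180
  Fargo–Quincy: 20 × 4 = 80
Total cost = 1010.
So Vail→Quincy carries 20 boxes.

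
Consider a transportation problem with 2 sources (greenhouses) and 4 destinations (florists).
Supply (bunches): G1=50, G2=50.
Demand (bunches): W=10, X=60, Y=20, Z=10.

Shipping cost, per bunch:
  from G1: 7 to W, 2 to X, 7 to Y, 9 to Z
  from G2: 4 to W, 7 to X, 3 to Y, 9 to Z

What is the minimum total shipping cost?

360

One minimum-cost allocation:
  G1 to X: 50 × 2 = 100
  G2 to W: 10 × 4 = 40
  G2 to X: 10 × 7 = 70
  G2 to Y: 20 × 3 = 60
  G2 to Z: 10 × 9 = 90
Total = 100 + 40 + 70 + 60 + 90 = 360.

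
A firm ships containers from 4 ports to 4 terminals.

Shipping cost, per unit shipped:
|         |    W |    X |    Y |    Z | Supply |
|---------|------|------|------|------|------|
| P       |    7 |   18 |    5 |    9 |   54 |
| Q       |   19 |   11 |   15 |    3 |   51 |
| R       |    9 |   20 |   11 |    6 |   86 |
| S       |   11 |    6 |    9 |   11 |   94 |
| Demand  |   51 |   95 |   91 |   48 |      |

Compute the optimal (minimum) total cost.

Optimal allocation:
  P→Y: 54 × 5 = 270
  Q→X: 3 × 11 = 33
  Q→Z: 48 × 3 = 144
  R→W: 51 × 9 = 459
  R→Y: 35 × 11 = 385
  S→X: 92 × 6 = 552
  S→Y: 2 × 9 = 18
Total = 270 + 33 + 144 + 459 + 385 + 552 + 18 = 1861.

1861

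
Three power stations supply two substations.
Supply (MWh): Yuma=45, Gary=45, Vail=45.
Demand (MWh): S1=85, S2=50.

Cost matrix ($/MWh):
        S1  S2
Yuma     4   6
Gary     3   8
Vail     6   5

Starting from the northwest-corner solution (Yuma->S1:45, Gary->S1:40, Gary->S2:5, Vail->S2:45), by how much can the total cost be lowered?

15

Current plan cost = 45·4 + 40·3 + 5·8 + 45·5 = $565.
Optimal plan:
  Yuma->S1: 40 × $4 = $160
  Yuma->S2: 5 × $6 = $30
  Gary->S1: 45 × $3 = $135
  Vail->S2: 45 × $5 = $225
Optimal cost = $550.
Saving = 565 − 550 = $15.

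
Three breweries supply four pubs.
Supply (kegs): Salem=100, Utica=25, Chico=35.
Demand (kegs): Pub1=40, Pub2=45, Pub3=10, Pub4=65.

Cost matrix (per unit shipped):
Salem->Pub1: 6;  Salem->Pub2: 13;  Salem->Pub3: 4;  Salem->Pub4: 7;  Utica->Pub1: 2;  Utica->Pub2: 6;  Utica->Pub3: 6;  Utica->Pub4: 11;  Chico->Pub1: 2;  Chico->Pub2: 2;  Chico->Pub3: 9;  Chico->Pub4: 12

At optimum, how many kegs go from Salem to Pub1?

The minimum-cost plan:
  Salem–Pub1: 25 kegs
  Salem–Pub3: 10 kegs
  Salem–Pub4: 65 kegs
  Utica–Pub1: 15 kegs
  Utica–Pub2: 10 kegs
  Chico–Pub2: 35 kegs
Total cost = 805.
So Salem→Pub1 carries 25 kegs.

25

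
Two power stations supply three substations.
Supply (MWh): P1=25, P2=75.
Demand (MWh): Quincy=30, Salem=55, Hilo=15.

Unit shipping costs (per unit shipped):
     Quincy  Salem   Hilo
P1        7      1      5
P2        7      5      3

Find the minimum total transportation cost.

430

Optimal allocation:
  P1 to Salem: 25 × 1 = 25
  P2 to Quincy: 30 × 7 = 210
  P2 to Salem: 30 × 5 = 150
  P2 to Hilo: 15 × 3 = 45
Total = 25 + 210 + 150 + 45 = 430.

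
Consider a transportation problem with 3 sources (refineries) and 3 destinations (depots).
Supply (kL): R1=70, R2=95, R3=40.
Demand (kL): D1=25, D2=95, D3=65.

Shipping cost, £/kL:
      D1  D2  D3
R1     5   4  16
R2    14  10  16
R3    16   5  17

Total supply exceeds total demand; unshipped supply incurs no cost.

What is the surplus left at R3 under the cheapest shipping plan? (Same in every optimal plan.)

Minimum-cost shipments:
  R1 to D1: 25 × £5 = £125
  R1 to D2: 45 × £4 = £180
  R2 to D2: 10 × £10 = £100
  R2 to D3: 65 × £16 = £1040
  R3 to D2: 40 × £5 = £200
Total cost = £1645.
R3 ships 40 of its 40, leaving 0.

0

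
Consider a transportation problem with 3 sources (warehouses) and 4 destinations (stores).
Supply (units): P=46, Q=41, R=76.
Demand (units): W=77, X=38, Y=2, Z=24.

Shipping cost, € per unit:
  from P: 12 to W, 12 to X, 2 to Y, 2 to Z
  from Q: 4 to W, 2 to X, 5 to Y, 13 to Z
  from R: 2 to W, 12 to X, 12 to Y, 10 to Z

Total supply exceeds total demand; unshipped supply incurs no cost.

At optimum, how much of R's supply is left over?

An optimal plan:
  P→Y: 2 × €2 = €4
  P→Z: 24 × €2 = €48
  Q→W: 1 × €4 = €4
  Q→X: 38 × €2 = €76
  R→W: 76 × €2 = €152
Total cost = €284.
R ships 76 of its 76, leaving 0.

0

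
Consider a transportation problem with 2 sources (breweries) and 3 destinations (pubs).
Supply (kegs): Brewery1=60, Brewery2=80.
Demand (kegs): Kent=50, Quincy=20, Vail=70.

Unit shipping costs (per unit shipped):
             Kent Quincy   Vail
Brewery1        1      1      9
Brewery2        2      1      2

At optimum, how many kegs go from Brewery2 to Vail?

70

Optimal shipments:
  Brewery1->Kent: 50 × 1 = 50
  Brewery1->Quincy: 10 × 1 = 10
  Brewery2->Quincy: 10 × 1 = 10
  Brewery2->Vail: 70 × 2 = 140
Total cost = 210.
So Brewery2→Vail carries 70 kegs.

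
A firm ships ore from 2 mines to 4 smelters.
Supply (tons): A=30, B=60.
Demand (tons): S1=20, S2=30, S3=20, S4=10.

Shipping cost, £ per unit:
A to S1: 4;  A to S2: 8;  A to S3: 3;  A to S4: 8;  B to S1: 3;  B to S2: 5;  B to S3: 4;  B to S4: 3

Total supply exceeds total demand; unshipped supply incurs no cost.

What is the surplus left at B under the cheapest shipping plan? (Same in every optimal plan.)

0

Minimum-cost shipments:
  A–S3: 20 × £3 = £60
  B–S1: 20 × £3 = £60
  B–S2: 30 × £5 = £150
  B–S4: 10 × £3 = £30
Total cost = £300.
B ships 60 of its 60, leaving 0.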